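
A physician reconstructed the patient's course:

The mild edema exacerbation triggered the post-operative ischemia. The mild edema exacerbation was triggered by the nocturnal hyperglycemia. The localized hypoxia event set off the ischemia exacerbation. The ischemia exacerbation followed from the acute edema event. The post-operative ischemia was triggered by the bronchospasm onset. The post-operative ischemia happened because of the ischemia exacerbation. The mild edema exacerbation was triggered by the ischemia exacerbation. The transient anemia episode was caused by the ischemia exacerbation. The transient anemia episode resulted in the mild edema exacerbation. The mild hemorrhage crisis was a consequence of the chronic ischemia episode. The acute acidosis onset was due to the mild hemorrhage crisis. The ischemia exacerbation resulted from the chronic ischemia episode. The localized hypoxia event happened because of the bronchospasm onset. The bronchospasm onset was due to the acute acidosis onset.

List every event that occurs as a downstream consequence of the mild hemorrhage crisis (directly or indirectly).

Direct effects: the acute acidosis onset.
2 steps out: the bronchospasm onset.
3 steps out: the localized hypoxia event, the post-operative ischemia.
4 steps out: the ischemia exacerbation.
5 steps out: the transient anemia episode, the mild edema exacerbation.
Not reachable from it: the chronic ischemia episode, the nocturnal hyperglycemia, the acute edema event.

the acute acidosis onset, the bronchospasm onset, the ischemia exacerbation, the localized hypoxia event, the mild edema exacerbation, the post-operative ischemia, the transient anemia episode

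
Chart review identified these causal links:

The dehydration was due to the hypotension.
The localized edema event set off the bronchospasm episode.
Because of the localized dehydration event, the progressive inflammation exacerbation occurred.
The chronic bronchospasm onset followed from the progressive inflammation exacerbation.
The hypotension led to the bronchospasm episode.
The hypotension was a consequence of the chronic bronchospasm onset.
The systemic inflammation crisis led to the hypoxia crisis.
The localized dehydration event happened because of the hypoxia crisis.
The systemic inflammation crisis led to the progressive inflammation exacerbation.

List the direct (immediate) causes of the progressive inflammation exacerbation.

Upstream contributors include the hypoxia crisis, but only the localized dehydration event, the systemic inflammation crisis feed directly into the progressive inflammation exacerbation.

the localized dehydration event, the systemic inflammation crisis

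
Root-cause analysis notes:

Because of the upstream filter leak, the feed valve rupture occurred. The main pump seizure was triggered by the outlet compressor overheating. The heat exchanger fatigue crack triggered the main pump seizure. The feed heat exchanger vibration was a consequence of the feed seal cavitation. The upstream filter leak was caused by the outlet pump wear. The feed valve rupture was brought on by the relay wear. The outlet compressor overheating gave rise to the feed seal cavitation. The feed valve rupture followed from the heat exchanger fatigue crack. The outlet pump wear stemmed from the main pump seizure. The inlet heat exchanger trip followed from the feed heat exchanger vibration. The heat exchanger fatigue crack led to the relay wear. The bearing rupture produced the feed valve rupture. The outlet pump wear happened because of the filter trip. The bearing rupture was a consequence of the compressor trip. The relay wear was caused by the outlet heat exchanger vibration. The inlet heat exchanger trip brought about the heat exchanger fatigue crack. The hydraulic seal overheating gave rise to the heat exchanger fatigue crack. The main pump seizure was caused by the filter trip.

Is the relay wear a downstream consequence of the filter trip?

The filter trip leads to the main pump seizure, the outlet pump wear, the upstream filter leak, the feed valve rupture; the relay wear is not among them.

No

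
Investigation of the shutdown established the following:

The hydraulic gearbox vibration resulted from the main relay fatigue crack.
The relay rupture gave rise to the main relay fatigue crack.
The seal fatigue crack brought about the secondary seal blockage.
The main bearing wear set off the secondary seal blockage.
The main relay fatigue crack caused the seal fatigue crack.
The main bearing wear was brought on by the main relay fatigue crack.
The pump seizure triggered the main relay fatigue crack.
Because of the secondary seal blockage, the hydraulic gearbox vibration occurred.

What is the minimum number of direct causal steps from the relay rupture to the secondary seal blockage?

3

Shortest chain: the relay rupture → the main relay fatigue crack → the main bearing wear → the secondary seal blockage.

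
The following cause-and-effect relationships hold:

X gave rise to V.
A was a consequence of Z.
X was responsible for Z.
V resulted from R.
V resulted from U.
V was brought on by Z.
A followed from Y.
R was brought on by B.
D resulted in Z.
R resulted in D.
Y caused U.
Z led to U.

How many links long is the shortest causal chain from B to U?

Shortest chain: B → R → D → Z → U.

4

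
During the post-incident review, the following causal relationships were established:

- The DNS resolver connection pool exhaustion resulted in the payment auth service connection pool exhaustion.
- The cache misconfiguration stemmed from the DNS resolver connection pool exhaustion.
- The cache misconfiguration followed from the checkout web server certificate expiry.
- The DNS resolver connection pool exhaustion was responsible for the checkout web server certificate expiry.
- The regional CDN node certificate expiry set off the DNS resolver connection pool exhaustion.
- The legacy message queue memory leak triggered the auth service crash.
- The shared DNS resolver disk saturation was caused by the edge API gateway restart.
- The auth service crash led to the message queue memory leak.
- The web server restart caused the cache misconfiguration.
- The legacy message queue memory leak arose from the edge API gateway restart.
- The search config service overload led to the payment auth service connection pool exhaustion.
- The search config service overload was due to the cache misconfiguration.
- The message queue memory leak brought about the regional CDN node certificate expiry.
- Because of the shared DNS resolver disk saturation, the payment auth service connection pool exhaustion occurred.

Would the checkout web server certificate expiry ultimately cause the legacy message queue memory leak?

No

The checkout web server certificate expiry leads to the cache misconfiguration, the search config service overload, the payment auth service connection pool exhaustion; the legacy message queue memory leak is not among them.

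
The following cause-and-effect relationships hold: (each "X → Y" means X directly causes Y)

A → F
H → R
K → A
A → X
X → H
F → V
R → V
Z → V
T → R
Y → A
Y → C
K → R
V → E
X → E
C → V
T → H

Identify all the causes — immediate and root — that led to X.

A, K, Y

Immediate cause of X: A.
Further upstream: K, Y.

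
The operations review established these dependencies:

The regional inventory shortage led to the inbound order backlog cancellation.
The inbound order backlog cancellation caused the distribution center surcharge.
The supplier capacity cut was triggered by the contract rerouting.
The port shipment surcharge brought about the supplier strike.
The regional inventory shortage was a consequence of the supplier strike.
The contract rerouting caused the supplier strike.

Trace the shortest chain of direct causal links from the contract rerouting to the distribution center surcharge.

the contract rerouting → the supplier strike → the regional inventory shortage → the inbound order backlog cancellation → the distribution center surcharge

the contract rerouting → the supplier strike
the supplier strike → the regional inventory shortage
the regional inventory shortage → the inbound order backlog cancellation
the inbound order backlog cancellation → the distribution center surcharge
Length: 4 steps.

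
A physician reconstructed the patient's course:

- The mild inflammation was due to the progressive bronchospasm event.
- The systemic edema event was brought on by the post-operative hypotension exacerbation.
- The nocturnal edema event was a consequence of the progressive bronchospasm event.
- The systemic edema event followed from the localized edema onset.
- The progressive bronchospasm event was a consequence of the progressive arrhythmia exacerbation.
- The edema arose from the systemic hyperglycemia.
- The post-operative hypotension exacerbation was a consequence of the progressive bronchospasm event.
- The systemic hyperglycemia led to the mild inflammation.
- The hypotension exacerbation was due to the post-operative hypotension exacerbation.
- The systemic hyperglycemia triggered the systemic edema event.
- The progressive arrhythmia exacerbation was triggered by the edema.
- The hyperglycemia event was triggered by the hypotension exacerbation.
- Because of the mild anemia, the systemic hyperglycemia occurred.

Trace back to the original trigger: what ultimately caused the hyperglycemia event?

the mild anemia

Tracing upstream from the hyperglycemia event: the hyperglycemia event ← the hypotension exacerbation ← the post-operative hypotension exacerbation ← the progressive bronchospasm event ← the progressive arrhythmia exacerbation ← the edema ← the systemic hyperglycemia ← the mild anemia.
The mild anemia has no stated cause, so it is the root.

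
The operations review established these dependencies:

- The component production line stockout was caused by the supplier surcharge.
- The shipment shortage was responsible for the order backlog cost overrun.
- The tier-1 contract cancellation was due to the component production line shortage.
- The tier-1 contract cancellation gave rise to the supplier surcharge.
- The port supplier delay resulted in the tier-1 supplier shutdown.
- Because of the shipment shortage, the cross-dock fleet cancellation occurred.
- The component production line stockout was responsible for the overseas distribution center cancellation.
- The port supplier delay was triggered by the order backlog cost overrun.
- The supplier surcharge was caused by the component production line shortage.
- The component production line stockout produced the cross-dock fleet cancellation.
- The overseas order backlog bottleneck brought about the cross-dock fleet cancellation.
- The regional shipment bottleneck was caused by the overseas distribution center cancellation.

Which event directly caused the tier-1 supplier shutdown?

the port supplier delay

Upstream contributors include the shipment shortage, the order backlog cost overrun, but only the port supplier delay feeds directly into the tier-1 supplier shutdown.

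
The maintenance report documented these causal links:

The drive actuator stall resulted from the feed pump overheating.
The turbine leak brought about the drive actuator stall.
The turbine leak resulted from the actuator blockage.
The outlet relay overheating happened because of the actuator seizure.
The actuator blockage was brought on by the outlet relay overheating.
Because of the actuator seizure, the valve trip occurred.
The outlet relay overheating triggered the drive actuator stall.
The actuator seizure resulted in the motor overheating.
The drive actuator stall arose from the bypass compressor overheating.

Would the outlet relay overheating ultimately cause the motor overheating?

No

The outlet relay overheating leads to the actuator blockage, the turbine leak, the drive actuator stall; the motor overheating is not among them.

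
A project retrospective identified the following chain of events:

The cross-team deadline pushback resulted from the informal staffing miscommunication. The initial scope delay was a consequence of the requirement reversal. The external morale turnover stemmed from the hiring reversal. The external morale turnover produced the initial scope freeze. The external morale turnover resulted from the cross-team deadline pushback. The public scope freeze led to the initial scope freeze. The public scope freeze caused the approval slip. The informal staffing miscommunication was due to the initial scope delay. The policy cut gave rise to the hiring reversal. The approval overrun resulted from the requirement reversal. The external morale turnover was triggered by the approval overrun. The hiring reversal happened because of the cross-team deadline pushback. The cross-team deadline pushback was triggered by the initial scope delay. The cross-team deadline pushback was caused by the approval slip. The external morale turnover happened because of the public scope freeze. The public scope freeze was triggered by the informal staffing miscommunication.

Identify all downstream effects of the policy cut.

the external morale turnover, the hiring reversal, the initial scope freeze

Direct effects: the hiring reversal.
2 steps out: the external morale turnover.
3 steps out: the initial scope freeze.
Not reachable from it: the requirement reversal, the initial scope delay, the informal staffing miscommunication, the public scope freeze, the approval slip, the cross-team deadline pushback, the approval overrun.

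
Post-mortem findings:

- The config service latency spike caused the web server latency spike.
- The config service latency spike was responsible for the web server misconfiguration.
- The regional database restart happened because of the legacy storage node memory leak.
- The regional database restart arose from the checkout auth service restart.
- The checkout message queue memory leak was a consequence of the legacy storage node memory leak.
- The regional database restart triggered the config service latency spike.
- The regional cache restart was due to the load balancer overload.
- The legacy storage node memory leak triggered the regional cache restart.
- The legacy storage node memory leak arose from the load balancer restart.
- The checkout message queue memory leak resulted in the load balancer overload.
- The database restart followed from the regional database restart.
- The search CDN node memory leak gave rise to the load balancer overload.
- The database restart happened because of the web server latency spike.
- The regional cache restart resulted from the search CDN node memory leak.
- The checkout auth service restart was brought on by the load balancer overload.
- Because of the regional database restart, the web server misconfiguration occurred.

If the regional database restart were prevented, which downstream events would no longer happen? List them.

the config service latency spike, the database restart, the web server latency spike, the web server misconfiguration

Downstream of the regional database restart: the config service latency spike, the web server misconfiguration, the web server latency spike, the database restart.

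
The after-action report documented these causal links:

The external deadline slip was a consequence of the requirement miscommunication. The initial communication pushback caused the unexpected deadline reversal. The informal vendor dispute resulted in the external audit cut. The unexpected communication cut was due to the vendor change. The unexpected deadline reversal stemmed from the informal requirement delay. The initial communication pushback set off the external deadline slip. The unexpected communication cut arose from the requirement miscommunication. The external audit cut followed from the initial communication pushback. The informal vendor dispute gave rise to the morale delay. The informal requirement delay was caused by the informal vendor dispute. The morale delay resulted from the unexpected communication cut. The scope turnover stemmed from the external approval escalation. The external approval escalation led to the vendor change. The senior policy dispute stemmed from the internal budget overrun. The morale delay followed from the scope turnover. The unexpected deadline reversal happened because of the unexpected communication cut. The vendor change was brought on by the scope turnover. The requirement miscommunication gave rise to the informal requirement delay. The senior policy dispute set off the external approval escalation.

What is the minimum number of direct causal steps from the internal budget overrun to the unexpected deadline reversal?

5

Shortest chain: the internal budget overrun → the senior policy dispute → the external approval escalation → the vendor change → the unexpected communication cut → the unexpected deadline reversal.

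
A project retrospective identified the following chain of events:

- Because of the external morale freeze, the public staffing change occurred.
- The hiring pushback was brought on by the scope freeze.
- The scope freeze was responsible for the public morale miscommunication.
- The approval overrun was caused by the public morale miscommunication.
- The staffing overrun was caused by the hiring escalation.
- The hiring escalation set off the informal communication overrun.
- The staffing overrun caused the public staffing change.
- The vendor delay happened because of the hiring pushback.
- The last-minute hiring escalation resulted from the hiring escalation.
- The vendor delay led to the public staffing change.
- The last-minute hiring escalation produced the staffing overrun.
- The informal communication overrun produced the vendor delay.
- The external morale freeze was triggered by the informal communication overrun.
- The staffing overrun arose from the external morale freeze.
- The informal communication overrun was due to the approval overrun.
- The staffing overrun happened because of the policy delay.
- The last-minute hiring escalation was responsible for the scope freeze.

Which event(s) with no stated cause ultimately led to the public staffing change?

the hiring escalation, the policy delay

Tracing upstream from the public staffing change: the public staffing change ← the staffing overrun ← the policy delay.
A separate upstream branch: the public staffing change ← the staffing overrun ← the hiring escalation.
Each of those chain origins has no stated cause.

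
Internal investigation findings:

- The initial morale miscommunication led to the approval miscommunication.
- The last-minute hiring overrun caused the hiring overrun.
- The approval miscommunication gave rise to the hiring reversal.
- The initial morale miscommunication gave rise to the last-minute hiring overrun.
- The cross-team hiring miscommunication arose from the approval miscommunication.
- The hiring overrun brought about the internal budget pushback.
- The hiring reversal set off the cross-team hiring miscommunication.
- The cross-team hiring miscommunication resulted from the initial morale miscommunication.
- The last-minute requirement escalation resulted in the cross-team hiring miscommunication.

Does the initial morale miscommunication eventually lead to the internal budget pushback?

Yes

There is a causal chain: the initial morale miscommunication → the last-minute hiring overrun → the hiring overrun → the internal budget pushback.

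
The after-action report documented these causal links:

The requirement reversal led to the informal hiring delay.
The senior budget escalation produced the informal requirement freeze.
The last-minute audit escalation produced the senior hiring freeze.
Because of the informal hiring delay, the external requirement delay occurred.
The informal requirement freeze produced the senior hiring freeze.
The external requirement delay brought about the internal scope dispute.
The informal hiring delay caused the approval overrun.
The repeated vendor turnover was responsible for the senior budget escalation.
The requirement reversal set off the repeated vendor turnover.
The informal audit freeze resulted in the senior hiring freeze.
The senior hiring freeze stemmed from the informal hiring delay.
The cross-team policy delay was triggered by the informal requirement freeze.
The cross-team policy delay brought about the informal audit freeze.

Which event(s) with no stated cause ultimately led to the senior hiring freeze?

the last-minute audit escalation, the requirement reversal

Tracing upstream from the senior hiring freeze: the senior hiring freeze ← the informal hiring delay ← the requirement reversal.
A separate upstream branch: the senior hiring freeze ← the last-minute audit escalation.
Each of those chain origins has no stated cause.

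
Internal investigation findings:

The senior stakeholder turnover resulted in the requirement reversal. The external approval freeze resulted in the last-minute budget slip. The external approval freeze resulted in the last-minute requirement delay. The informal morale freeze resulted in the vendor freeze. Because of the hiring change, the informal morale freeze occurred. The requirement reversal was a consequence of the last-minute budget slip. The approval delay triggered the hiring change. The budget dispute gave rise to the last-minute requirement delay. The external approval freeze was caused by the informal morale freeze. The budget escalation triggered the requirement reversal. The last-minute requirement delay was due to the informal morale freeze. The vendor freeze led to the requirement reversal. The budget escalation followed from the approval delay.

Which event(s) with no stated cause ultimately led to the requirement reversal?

the approval delay, the senior stakeholder turnover

Tracing upstream from the requirement reversal: the requirement reversal ← the budget escalation ← the approval delay.
A separate upstream branch: the requirement reversal ← the senior stakeholder turnover.
Each of those chain origins has no stated cause.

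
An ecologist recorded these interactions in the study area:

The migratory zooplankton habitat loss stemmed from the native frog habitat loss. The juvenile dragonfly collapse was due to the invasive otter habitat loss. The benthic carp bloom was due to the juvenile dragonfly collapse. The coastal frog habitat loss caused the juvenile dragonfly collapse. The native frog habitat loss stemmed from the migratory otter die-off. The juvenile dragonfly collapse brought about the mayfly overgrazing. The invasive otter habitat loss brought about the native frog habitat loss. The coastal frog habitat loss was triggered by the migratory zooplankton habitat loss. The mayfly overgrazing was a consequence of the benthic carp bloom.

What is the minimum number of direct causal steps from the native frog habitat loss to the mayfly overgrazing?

Shortest chain: the native frog habitat loss → the migratory zooplankton habitat loss → the coastal frog habitat loss → the juvenile dragonfly collapse → the mayfly overgrazing.

4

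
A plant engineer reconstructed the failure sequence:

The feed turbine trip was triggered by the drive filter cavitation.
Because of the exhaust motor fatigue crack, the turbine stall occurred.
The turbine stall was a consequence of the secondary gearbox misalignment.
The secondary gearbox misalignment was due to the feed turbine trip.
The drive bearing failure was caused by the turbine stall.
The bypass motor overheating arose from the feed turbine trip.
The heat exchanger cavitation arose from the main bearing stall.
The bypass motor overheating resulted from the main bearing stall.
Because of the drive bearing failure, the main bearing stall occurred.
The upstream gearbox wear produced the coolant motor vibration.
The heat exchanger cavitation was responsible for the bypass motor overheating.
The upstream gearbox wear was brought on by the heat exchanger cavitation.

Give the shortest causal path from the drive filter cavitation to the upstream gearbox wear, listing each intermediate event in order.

the drive filter cavitation → the feed turbine trip
the feed turbine trip → the secondary gearbox misalignment
the secondary gearbox misalignment → the turbine stall
the turbine stall → the drive bearing failure
the drive bearing failure → the main bearing stall
the main bearing stall → the heat exchanger cavitation
the heat exchanger cavitation → the upstream gearbox wear
Length: 7 steps.

the drive filter cavitation → the feed turbine trip → the secondary gearbox misalignment → the turbine stall → the drive bearing failure → the main bearing stall → the heat exchanger cavitation → the upstream gearbox wear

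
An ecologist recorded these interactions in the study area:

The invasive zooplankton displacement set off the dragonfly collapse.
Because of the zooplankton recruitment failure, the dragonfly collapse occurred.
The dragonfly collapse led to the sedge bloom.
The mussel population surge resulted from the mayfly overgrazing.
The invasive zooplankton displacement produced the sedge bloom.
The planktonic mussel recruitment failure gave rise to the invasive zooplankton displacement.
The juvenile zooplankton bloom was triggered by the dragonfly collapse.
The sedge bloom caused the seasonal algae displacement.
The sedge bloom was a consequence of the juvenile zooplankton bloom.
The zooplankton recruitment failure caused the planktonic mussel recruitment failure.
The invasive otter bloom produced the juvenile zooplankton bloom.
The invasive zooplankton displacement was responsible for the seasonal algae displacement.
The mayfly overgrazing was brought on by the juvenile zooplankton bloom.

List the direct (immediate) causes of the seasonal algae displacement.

Upstream contributors include the zooplankton recruitment failure, the planktonic mussel recruitment failure, the dragonfly collapse, the juvenile zooplankton bloom, the invasive otter bloom, but only the invasive zooplankton displacement, the sedge bloom feed directly into the seasonal algae displacement.

the invasive zooplankton displacement, the sedge bloom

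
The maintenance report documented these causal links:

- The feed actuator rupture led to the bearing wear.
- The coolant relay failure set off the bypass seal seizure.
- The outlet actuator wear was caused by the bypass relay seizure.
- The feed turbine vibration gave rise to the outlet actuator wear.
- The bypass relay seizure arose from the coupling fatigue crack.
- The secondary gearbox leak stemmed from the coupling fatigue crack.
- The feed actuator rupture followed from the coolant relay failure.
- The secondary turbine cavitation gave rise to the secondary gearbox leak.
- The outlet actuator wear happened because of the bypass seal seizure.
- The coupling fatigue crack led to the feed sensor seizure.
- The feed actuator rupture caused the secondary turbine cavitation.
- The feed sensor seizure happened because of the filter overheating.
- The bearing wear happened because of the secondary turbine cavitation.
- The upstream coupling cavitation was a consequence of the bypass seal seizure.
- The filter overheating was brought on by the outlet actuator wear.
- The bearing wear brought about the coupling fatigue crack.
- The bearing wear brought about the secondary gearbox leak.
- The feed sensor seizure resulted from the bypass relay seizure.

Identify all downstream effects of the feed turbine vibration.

the feed sensor seizure, the filter overheating, the outlet actuator wear

Direct effects: the outlet actuator wear.
2 steps out: the filter overheating.
3 steps out: the feed sensor seizure.
Not reachable from it: the coolant relay failure, the feed actuator rupture, the secondary turbine cavitation, the bearing wear, the bypass seal seizure, the coupling fatigue crack, the bypass relay seizure, the upstream coupling cavitation, the secondary gearbox leak.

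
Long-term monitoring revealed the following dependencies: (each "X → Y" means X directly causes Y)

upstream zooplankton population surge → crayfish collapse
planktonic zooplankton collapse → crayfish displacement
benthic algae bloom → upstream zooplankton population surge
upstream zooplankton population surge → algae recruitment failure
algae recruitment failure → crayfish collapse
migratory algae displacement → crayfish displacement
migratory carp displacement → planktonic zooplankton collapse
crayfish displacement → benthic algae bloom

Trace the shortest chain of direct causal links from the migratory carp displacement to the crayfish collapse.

the migratory carp displacement → the planktonic zooplankton collapse
the planktonic zooplankton collapse → the crayfish displacement
the crayfish displacement → the benthic algae bloom
the benthic algae bloom → the upstream zooplankton population surge
the upstream zooplankton population surge → the crayfish collapse
Length: 5 steps.

the migratory carp displacement → the planktonic zooplankton collapse → the crayfish displacement → the benthic algae bloom → the upstream zooplankton population surge → the crayfish collapse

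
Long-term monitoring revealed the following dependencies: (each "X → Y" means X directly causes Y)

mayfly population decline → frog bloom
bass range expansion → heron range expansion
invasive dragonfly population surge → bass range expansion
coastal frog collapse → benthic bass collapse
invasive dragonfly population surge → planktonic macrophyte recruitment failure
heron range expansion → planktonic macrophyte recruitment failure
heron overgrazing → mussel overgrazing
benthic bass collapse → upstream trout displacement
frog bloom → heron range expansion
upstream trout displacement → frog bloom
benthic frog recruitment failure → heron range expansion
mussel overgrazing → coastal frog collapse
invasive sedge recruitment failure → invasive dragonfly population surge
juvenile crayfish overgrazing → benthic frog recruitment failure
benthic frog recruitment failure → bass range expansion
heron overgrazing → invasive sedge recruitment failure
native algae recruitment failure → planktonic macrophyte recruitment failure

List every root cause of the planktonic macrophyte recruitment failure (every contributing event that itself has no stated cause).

Tracing upstream from the planktonic macrophyte recruitment failure: the planktonic macrophyte recruitment failure ← the invasive dragonfly population surge ← the invasive sedge recruitment failure ← the heron overgrazing.
A separate upstream branch: the planktonic macrophyte recruitment failure ← the heron range expansion ← the benthic frog recruitment failure ← the juvenile crayfish overgrazing.
A separate upstream branch: the planktonic macrophyte recruitment failure ← the heron range expansion ← the frog bloom ← the mayfly population decline.
A separate upstream branch: the planktonic macrophyte recruitment failure ← the native algae recruitment failure.
Each of those chain origins has no stated cause.

the heron overgrazing, the juvenile crayfish overgrazing, the mayfly population decline, the native algae recruitment failure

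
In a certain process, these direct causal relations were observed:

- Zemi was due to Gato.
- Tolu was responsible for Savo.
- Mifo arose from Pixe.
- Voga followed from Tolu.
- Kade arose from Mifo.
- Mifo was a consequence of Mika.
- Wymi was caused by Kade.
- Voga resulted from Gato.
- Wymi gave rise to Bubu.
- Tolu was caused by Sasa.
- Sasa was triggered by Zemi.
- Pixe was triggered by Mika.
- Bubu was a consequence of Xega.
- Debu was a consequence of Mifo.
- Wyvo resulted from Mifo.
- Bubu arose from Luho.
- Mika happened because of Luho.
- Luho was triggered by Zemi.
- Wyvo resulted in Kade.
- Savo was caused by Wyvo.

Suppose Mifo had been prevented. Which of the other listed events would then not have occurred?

Debu, Kade, Wymi, Wyvo

Downstream of Mifo: Debu, Wyvo, Kade, Savo, Wymi, Bubu.
Of those, still caused via another path: Savo, Bubu.
The remainder have no surviving cause.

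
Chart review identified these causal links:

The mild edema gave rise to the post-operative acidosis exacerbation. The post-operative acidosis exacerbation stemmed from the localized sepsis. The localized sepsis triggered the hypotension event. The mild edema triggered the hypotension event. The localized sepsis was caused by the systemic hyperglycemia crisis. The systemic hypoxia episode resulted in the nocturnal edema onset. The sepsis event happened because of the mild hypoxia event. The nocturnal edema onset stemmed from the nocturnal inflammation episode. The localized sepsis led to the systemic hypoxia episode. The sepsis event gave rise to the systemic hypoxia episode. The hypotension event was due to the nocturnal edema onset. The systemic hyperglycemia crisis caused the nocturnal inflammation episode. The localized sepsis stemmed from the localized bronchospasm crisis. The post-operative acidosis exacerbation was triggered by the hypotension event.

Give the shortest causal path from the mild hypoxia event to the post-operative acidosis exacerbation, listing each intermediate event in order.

the mild hypoxia event → the sepsis event → the systemic hypoxia episode → the nocturnal edema onset → the hypotension event → the post-operative acidosis exacerbation

the mild hypoxia event → the sepsis event
the sepsis event → the systemic hypoxia episode
the systemic hypoxia episode → the nocturnal edema onset
the nocturnal edema onset → the hypotension event
the hypotension event → the post-operative acidosis exacerbation
Length: 5 steps.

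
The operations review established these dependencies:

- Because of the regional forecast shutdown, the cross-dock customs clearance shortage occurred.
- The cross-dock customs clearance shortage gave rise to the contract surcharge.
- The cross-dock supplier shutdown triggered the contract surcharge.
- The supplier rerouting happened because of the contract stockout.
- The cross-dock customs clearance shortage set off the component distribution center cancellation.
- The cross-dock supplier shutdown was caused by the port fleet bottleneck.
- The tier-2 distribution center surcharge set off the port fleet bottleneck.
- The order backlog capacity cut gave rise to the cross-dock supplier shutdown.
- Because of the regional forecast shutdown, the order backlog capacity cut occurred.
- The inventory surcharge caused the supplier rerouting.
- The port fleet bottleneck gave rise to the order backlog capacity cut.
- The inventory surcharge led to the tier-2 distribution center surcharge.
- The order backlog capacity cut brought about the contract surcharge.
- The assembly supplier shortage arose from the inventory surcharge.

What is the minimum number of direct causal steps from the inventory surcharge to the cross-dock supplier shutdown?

3

Shortest chain: the inventory surcharge → the tier-2 distribution center surcharge → the port fleet bottleneck → the cross-dock supplier shutdown.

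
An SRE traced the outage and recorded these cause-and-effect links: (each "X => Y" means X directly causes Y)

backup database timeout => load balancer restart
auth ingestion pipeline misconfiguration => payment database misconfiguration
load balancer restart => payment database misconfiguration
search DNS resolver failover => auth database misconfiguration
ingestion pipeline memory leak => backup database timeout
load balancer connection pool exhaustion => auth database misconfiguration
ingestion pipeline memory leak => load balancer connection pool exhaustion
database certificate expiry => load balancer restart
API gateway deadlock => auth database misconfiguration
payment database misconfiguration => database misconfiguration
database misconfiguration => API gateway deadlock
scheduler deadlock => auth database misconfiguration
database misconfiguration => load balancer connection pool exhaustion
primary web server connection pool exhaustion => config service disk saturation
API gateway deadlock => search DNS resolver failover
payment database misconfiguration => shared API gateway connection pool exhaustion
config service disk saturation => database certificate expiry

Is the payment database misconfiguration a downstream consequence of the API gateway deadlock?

No

The API gateway deadlock leads to the search DNS resolver failover, the auth database misconfiguration; the payment database misconfiguration is not among them.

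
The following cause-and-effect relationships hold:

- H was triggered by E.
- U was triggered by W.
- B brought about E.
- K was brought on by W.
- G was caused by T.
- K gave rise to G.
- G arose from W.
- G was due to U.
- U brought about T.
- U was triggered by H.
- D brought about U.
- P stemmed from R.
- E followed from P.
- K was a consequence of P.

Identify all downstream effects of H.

G, T, U

Direct effects: U.
2 steps out: T, G.
Not reachable from it: R, B, P, E, W, D, K.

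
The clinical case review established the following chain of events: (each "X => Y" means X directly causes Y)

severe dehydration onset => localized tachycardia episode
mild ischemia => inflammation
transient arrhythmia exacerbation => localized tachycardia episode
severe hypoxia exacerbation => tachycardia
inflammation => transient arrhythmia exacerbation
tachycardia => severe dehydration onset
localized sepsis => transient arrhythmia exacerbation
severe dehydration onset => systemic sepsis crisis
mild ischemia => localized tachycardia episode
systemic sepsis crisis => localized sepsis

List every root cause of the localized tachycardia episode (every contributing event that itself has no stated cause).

Tracing upstream from the localized tachycardia episode: the localized tachycardia episode ← the mild ischemia.
A separate upstream branch: the localized tachycardia episode ← the severe dehydration onset ← the tachycardia ← the severe hypoxia exacerbation.
Each of those chain origins has no stated cause.

the mild ischemia, the severe hypoxia exacerbation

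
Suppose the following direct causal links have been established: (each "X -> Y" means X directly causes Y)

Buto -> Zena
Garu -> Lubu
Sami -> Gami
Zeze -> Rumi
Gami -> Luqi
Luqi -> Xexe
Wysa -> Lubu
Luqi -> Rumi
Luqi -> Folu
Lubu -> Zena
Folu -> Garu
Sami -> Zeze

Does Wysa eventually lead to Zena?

There is a causal chain: Wysa → Lubu → Zena.

Yes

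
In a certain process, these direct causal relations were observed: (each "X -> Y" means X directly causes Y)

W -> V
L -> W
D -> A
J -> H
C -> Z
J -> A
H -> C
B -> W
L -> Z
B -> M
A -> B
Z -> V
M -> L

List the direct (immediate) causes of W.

B, L

Upstream contributors include J, D, A, M, but only B, L feed directly into W.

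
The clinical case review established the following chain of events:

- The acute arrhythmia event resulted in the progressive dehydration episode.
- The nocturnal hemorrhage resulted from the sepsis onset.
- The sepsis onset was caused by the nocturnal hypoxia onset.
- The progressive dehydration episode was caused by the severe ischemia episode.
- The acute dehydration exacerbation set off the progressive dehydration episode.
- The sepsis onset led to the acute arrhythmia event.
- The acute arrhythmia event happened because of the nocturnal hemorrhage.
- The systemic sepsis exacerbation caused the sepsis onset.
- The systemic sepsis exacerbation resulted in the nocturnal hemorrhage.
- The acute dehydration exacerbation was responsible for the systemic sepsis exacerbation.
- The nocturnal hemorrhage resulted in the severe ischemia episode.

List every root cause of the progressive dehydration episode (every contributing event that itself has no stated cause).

the acute dehydration exacerbation, the nocturnal hypoxia onset

Tracing upstream from the progressive dehydration episode: the progressive dehydration episode ← the acute dehydration exacerbation.
A separate upstream branch: the progressive dehydration episode ← the acute arrhythmia event ← the sepsis onset ← the nocturnal hypoxia onset.
Each of those chain origins has no stated cause.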